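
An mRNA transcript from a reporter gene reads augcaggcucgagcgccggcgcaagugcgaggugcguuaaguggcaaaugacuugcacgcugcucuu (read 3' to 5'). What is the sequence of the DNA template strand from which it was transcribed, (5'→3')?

Written 5'→3' the mRNA is UUCUCGUCGCACGUUCAGUAAACGGUGAAUUGCGUGGAGCGUGAACGCGGCCGCGAGCUCGGACGUA, so the coding DNA strand is TTCTCGTCGCACGTTCAGTAAACGGTGAATTGCGTGGAGCGTGAACGCGGCCGCGAGCTCGGACGTA. The template is its reverse complement.

5′-TACGTCCGAGCTCGCGGCCGCGTTCACGCTCCACGCAATTCACCGTTTACTGAACGTGCGACGAGAA-3′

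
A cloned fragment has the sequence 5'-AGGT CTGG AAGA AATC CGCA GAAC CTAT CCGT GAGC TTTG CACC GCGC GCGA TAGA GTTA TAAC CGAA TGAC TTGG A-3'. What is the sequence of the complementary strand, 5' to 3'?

5'-TCCAAGTCATTCGGTTATAACTCTATCGCGCGCGGTGCAAAGCTCACGGATAGGTTCTGCGGATTTCTTCCAGACCT-3'

Pairing A↔T and G↔C gives TCCAGACCTTCTTTAGGCGTCTTGGATAGGCACTCGAAACGTGGCGCGCGCTATCTCAATATTGGCTTACTGAACCT, running 3'→5'. Reverse for the 5'→3' convention.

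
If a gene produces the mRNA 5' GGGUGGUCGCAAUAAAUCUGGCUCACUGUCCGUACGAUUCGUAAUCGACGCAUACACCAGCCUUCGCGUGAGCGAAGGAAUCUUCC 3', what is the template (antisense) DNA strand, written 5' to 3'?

5′-GGAAGATTCCTTCGCTCACGCGAAGGCTGGTGTATGCGTCGATTACGAATCGTACGGACAGTGAGCCAGATTTATTGCGACCACCC-3′

Replace U with T to get the coding DNA strand: GGGTGGTCGCAATAAATCTGGCTCACTGTCCGTACGATTCGTAATCGACGCATACACCAGCCTTCGCGTGAGCGAAGGAATCTTCC. The template strand is its reverse complement (complement CCCACCAGCGTTATTTAGACCGAGTGACAGGCATGCTAAGCATTAGCTGCGTATGTGGTCGGAAGCGCACTCGCTTCCTTAGAAGG, then reverse).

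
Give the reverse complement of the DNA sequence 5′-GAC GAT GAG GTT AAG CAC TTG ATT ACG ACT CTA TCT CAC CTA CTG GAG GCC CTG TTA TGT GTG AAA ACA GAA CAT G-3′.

5'-CATGTTCTGTTTTCACACATAACAGGGCCTCCAGTAGGTGAGATAGAGTCGTAATCAAGTGCTTAACCTCATCGTC-3'

Reading the sequence 3'→5' and pairing each base (A↔T, G↔C) gives the reverse complement directly.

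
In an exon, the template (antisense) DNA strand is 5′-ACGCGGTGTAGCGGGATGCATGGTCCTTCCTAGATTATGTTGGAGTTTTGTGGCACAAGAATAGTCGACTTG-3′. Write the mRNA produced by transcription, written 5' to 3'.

RNA polymerase reads the template 3'→5' and synthesizes mRNA 5'→3' by base-pairing (A→U, T→A, G↔C). The complement of the template is TGCGCCACATCGCCCTACGTACCAGGAAGGATCTAATACAACCTCAAAACACCGTGTTCTTATCAGCTGAAC; antiparallel, so 5'→3' the coding strand is CAAGTCGACTATTCTTGTGCCACAAAACTCCAACATAATCTAGGAAGGACCATGCATCCCGCTACACCGCGT. Replace T with U for the mRNA.

5'-CAAGUCGACUAUUCUUGUGCCACAAAACUCCAACAUAAUCUAGGAAGGACCAUGCAUCCCGCUACACCGCGU-3'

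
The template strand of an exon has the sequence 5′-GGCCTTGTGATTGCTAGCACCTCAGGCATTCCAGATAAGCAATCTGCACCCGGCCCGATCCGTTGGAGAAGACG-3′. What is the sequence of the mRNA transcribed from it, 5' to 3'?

5′-CGUCUUCUCCAACGGAUCGGGCCGGGUGCAGAUUGCUUAUCUGGAAUGCCUGAGGUGCUAGCAAUCACAAGGCC-3′

The mRNA has the sequence of the coding strand (reverse complement of the template) with T→U. Reverse complement of GGCCTTGTGATTGCTAGCACCTCAGGCATTCCAGATAAGCAATCTGCACCCGGCCCGATCCGTTGGAGAAGACG is CGTCTTCTCCAACGGATCGGGCCGGGTGCAGATTGCTTATCTGGAATGCCTGAGGTGCTAGCAATCACAAGGCC; then T→U.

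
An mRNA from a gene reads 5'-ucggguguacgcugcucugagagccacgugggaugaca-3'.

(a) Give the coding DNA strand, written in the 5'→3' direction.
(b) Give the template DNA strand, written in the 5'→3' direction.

(a) The coding strand matches the mRNA with U→T.
(b) The template strand is the reverse complement of the coding strand.

(a) 5'-TCGGGTGTACGCTGCTCTGAGAGCCACGTGGGATGACA-3'
(b) 5'-TGTCATCCCACGTGGCTCTCAGAGCAGCGTACACCCGA-3'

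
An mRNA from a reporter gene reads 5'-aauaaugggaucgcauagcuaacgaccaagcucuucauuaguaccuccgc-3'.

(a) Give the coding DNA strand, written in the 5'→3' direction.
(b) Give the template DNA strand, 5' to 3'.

(a) The coding strand matches the mRNA with U→T.
(b) The template strand is the reverse complement of the coding strand.

(a) 5'-AATAATGGGATCGCATAGCTAACGACCAAGCTCTTCATTAGTACCTCCGC-3'
(b) 5'-GCGGAGGTACTAATGAAGAGCTTGGTCGTTAGCTATGCGATCCCATTATT-3'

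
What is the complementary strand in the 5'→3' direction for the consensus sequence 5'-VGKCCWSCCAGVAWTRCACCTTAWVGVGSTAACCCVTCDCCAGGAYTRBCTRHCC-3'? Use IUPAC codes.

Standard pairs A↔T, G↔C; ambiguity codes pair R↔Y, K↔M, W↔W, S↔S, B↔V, D↔H. Complement (BCMGGWSGGTCBTWAYGTGGAATWBCBCSATTGGGBAGHGGTCCTRAYVGAYDGG), then reverse for 5'→3'.

5'-GGDYAGVYARTCCTGGHGABGGGTTASCBCBWTAAGGTGYAWTBCTGGSWGGMCB-3'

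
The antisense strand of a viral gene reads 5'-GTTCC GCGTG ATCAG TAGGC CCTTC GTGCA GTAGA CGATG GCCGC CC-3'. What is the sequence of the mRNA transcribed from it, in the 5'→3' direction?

5'-GGGCGGCCAUCGUCUACUGCACGAAGGGCCUACUGAUCACGCGGAAC-3'

The mRNA has the sequence of the coding strand (reverse complement of the template) with T→U. Reverse complement of GTTCCGCGTGATCAGTAGGCCCTTCGTGCAGTAGACGATGGCCGCCC is GGGCGGCCATCGTCTACTGCACGAAGGGCCTACTGATCACGCGGAAC; then T→U.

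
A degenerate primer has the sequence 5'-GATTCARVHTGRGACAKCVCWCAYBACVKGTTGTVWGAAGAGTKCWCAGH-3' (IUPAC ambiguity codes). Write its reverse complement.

Standard pairs A↔T, G↔C; ambiguity codes pair R↔Y, K↔M, W↔W, B↔V, H↔D. Complement (CTAAGTYBDACYCTGTMGBGWGTRVTGBMCAACABWCTTCTCAMGWGTCD), then reverse for 5'→3'.

5′-DCTGWGMACTCTTCWBACAACMBGTVRTGWGBGMTGTCYCADBYTGAATC-3′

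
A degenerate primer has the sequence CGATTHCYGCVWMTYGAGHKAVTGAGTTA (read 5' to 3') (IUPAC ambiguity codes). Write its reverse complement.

Standard pairs A↔T, G↔C; ambiguity codes pair Y↔R, M↔K, W↔W, H↔D, V↔B. Complement (GCTAADGRCGBWKARCTCDMTBACTCAAT), then reverse for 5'→3'.

5'-TAACTCABTMDCTCRAKWBGCRGDAATCG-3'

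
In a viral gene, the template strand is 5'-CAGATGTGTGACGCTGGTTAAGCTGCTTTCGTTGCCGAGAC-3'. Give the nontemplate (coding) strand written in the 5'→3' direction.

5'-GTCTCGGCAACGAAAGCAGCTTAACCAGCGTCACACATCTG-3'

The coding strand is complementary and antiparallel to the template: take the complement (A↔T, G↔C) and reverse.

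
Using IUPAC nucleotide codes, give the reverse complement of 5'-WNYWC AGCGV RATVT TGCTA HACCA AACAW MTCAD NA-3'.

Standard pairs A↔T, G↔C; ambiguity codes pair R↔Y, M↔K, W↔W, D↔H, V↔B, N↔N. Complement (WNRWGTCGCBYTABAACGATDTGGTTTGTWKAGTHNT), then reverse for 5'→3'.

5'-TNHTGAKWTGTTTGGTDTAGCAABATYBCGCTGWRNW-3'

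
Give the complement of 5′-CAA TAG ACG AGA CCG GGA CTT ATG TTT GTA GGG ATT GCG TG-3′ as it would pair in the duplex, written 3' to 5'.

3'-GTTATCTGCTCTGGCCCTGAATACAAACATCCCTAACGCAC-5'

Base-pairing A↔T, G↔C gives the complement. The complementary strand is antiparallel, so paired with a 5'→3' strand it runs 3'→5'.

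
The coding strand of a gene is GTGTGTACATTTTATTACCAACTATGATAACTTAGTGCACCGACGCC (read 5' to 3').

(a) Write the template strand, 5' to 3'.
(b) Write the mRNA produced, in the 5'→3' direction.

(a) 5'-GGCGTCGGTGCACTAAGTTATCATAGTTGGTAATAAAATGTACACAC-3'
(b) 5′-GUGUGUACAUUUUAUUACCAACUAUGAUAACUUAGUGCACCGACGCC-3′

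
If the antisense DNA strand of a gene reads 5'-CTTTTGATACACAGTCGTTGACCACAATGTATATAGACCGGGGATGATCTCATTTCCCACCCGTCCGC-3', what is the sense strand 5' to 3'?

5'-GCGGACGGGTGGGAAATGAGATCATCCCCGGTCTATATACATTGTGGTCAACGACTGTGTATCAAAAG-3'

The coding strand is complementary and antiparallel to the template: take the complement (A↔T, G↔C) and reverse.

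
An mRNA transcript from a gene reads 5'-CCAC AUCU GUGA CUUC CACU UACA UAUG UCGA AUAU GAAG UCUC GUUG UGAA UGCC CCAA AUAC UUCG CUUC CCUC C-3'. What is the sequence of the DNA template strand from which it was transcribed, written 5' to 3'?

Replace U with T to get the coding DNA strand: CCACATCTGTGACTTCCACTTACATATGTCGAATATGAAGTCTCGTTGTGAATGCCCCAAATACTTCGCTTCCCTCC. The template strand is its reverse complement (complement GGTGTAGACACTGAAGGTGAATGTATACAGCTTATACTTCAGAGCAACACTTACGGGGTTTATGAAGCGAAGGGAGG, then reverse).

5'-GGAGGGAAGCGAAGTATTTGGGGCATTCACAACGAGACTTCATATTCGACATATGTAAGTGGAAGTCACAGATGTGG-3'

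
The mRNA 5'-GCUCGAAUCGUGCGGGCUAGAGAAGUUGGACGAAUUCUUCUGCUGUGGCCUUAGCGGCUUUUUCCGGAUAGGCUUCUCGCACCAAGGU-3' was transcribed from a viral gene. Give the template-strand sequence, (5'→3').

5'-ACCTTGGTGCGAGAAGCCTATCCGGAAAAAGCCGCTAAGGCCACAGCAGAAGAATTCGTCCAACTTCTCTAGCCCGCACGATTCGAGC-3'

Replace U with T to get the coding DNA strand: GCTCGAATCGTGCGGGCTAGAGAAGTTGGACGAATTCTTCTGCTGTGGCCTTAGCGGCTTTTTCCGGATAGGCTTCTCGCACCAAGGT. The template strand is its reverse complement (complement CGAGCTTAGCACGCCCGATCTCTTCAACCTGCTTAAGAAGACGACACCGGAATCGCCGAAAAAGGCCTATCCGAAGAGCGTGGTTCCA, then reverse).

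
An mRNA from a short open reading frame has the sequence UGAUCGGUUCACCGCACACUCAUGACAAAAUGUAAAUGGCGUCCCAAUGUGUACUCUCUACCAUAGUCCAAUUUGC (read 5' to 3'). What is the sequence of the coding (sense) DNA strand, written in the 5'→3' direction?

The coding DNA strand has the same 5'→3' sequence as the mRNA with U replaced by T.

5'-TGATCGGTTCACCGCACACTCATGACAAAATGTAAATGGCGTCCCAATGTGTACTCTCTACCATAGTCCAATTTGC-3'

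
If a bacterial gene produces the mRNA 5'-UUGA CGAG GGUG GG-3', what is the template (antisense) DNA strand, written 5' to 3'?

5′-CCCACCCTCGTCAA-3′

Replace U with T to get the coding DNA strand: TTGACGAGGGTGGG. The template strand is its reverse complement (complement AACTGCTCCCACCC, then reverse).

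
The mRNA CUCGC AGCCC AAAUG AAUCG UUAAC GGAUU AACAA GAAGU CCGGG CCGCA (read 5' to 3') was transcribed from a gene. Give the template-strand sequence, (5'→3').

5′-TGCGGCCCGGACTTCTTGTTAATCCGTTAACGATTCATTTGGGCTGCGAG-3′

Replace U with T to get the coding DNA strand: CTCGCAGCCCAAATGAATCGTTAACGGATTAACAAGAAGTCCGGGCCGCA. The template strand is its reverse complement (complement GAGCGTCGGGTTTACTTAGCAATTGCCTAATTGTTCTTCAGGCCCGGCGT, then reverse).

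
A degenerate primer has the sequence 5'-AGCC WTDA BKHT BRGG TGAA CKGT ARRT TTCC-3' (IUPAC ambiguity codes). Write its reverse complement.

5'-GGAAAYYTACMGTTCACCYVADMVTHAWGGCT-3'

Standard pairs A↔T, G↔C; ambiguity codes pair R↔Y, K↔M, W↔W, B↔V, D↔H. Complement (TCGGWAHTVMDAVYCCACTTGMCATYYAAAGG), then reverse for 5'→3'.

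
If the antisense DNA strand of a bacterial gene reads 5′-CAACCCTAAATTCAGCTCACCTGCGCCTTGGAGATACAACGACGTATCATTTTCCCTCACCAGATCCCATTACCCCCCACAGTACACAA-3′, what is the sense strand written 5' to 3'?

The coding strand is complementary and antiparallel to the template: take the complement (A↔T, G↔C) and reverse.

5'-TTGTGTACTGTGGGGGGTAATGGGATCTGGTGAGGGAAAATGATACGTCGTTGTATCTCCAAGGCGCAGGTGAGCTGAATTTAGGGTTG-3'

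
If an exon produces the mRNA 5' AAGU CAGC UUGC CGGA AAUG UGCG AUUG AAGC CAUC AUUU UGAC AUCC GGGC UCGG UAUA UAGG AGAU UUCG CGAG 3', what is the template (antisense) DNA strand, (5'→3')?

Replace U with T to get the coding DNA strand: AAGTCAGCTTGCCGGAAATGTGCGATTGAAGCCATCATTTTGACATCCGGGCTCGGTATATAGGAGATTTCGCGAG. The template strand is its reverse complement (complement TTCAGTCGAACGGCCTTTACACGCTAACTTCGGTAGTAAAACTGTAGGCCCGAGCCATATATCCTCTAAAGCGCTC, then reverse).

5'-CTCGCGAAATCTCCTATATACCGAGCCCGGATGTCAAAATGATGGCTTCAATCGCACATTTCCGGCAAGCTGACTT-3'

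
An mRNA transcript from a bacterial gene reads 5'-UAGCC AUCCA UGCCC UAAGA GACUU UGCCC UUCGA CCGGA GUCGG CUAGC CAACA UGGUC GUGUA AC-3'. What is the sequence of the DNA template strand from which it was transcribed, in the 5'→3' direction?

5′-GTTACACGACCATGTTGGCTAGCCGACTCCGGTCGAAGGGCAAAGTCTCTTAGGGCATGGATGGCTA-3′

Replace U with T to get the coding DNA strand: TAGCCATCCATGCCCTAAGAGACTTTGCCCTTCGACCGGAGTCGGCTAGCCAACATGGTCGTGTAAC. The template strand is its reverse complement (complement ATCGGTAGGTACGGGATTCTCTGAAACGGGAAGCTGGCCTCAGCCGATCGGTTGTACCAGCACATTG, then reverse).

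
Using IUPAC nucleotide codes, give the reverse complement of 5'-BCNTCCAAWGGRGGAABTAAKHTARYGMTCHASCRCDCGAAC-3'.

5'-GTTCGHGYGSTDGAKCRYTADMTTAVTTCCYCCWTTGGANGV-3'

Standard pairs A↔T, G↔C; ambiguity codes pair R↔Y, M↔K, W↔W, S↔S, B↔V, D↔H, N↔N. Complement (VGNAGGTTWCCYCCTTVATTMDATYRCKAGDTSGYGHGCTTG), then reverse for 5'→3'.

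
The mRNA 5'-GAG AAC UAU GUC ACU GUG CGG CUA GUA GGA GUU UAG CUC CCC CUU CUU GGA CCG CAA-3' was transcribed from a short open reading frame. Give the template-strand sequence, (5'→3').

5'-TTGCGGTCCAAGAAGGGGGAGCTAAACTCCTACTAGCCGCACAGTGACATAGTTCTC-3'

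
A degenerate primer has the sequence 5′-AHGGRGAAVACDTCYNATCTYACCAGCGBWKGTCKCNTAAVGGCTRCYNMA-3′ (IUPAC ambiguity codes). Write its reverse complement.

Standard pairs A↔T, G↔C; ambiguity codes pair R↔Y, M↔K, W↔W, B↔V, D↔H, N↔N. Complement (TDCCYCTTBTGHAGRNTAGARTGGTCGCVWMCAGMGNATTBCCGAYGRNKT), then reverse for 5'→3'.

5'-TKNRGYAGCCBTTANGMGACMWVCGCTGGTRAGATNRGAHGTBTTCYCCDT-3'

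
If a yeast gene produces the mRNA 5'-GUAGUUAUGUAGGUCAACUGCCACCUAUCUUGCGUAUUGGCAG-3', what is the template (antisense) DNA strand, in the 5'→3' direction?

5'-CTGCCAATACGCAAGATAGGTGGCAGTTGACCTACATAACTAC-3'

Replace U with T to get the coding DNA strand: GTAGTTATGTAGGTCAACTGCCACCTATCTTGCGTATTGGCAG. The template strand is its reverse complement (complement CATCAATACATCCAGTTGACGGTGGATAGAACGCATAACCGTC, then reverse).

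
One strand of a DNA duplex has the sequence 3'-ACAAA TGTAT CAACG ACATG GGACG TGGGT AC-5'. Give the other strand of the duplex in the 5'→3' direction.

5'-TGTTTACATAGTTGCTGTACCCTGCACCCATG-3'

The strand is given 3'→5', so its complement runs 5'→3' in the same left-to-right order: pair each base A↔T, G↔C.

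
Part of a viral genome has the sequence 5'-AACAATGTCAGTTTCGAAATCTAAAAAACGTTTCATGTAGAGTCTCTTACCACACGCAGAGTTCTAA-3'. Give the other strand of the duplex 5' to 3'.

Pairing A↔T and G↔C gives TTGTTACAGTCAAAGCTTTAGATTTTTTGCAAAGTACATCTCAGAGAATGGTGTGCGTCTCAAGATT, running 3'→5'. Reverse for the 5'→3' convention.

5'-TTAGAACTCTGCGTGTGGTAAGAGACTCTACATGAAACGTTTTTTAGATTTCGAAACTGACATTGTT-3'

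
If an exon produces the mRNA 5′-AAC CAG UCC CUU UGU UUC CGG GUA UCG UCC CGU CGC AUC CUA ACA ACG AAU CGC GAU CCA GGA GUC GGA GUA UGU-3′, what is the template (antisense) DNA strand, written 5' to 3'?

5′-ACATACTCCGACTCCTGGATCGCGATTCGTTGTTAGGATGCGACGGGACGATACCCGGAAACAAAGGGACTGGTT-3′

Replace U with T to get the coding DNA strand: AACCAGTCCCTTTGTTTCCGGGTATCGTCCCGTCGCATCCTAACAACGAATCGCGATCCAGGAGTCGGAGTATGT. The template strand is its reverse complement (complement TTGGTCAGGGAAACAAAGGCCCATAGCAGGGCAGCGTAGGATTGTTGCTTAGCGCTAGGTCCTCAGCCTCATACA, then reverse).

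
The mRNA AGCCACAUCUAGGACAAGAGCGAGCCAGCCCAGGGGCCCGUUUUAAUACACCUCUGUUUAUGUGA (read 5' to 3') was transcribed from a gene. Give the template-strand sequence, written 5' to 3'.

Replace U with T to get the coding DNA strand: AGCCACATCTAGGACAAGAGCGAGCCAGCCCAGGGGCCCGTTTTAATACACCTCTGTTTATGTGA. The template strand is its reverse complement (complement TCGGTGTAGATCCTGTTCTCGCTCGGTCGGGTCCCCGGGCAAAATTATGTGGAGACAAATACACT, then reverse).

5'-TCACATAAACAGAGGTGTATTAAAACGGGCCCCTGGGCTGGCTCGCTCTTGTCCTAGATGTGGCT-3'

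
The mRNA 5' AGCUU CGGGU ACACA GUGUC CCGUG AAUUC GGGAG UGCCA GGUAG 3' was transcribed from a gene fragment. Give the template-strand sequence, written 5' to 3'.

Replace U with T to get the coding DNA strand: AGCTTCGGGTACACAGTGTCCCGTGAATTCGGGAGTGCCAGGTAG. The template strand is its reverse complement (complement TCGAAGCCCATGTGTCACAGGGCACTTAAGCCCTCACGGTCCATC, then reverse).

5'-CTACCTGGCACTCCCGAATTCACGGGACACTGTGTACCCGAAGCT-3'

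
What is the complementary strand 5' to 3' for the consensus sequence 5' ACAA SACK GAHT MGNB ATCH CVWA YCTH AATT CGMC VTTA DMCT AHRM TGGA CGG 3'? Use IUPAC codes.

Standard pairs A↔T, G↔C; ambiguity codes pair R↔Y, M↔K, W↔W, S↔S, B↔V, D↔H, N↔N. Complement (TGTTSTGMCTDAKCNVTAGDGBWTRGADTTAAGCKGBAATHKGATDYKACCTGCC), then reverse for 5'→3'.

5'-CCGTCCAKYDTAGKHTAABGKCGAATTDAGRTWBGDGATVNCKADTCMGTSTTGT-3'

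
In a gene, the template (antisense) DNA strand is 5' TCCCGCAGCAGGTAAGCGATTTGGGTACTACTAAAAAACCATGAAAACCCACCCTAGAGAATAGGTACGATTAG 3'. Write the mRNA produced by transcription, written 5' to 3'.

The mRNA has the sequence of the coding strand (reverse complement of the template) with T→U. Reverse complement of TCCCGCAGCAGGTAAGCGATTTGGGTACTACTAAAAAACCATGAAAACCCACCCTAGAGAATAGGTACGATTAG is CTAATCGTACCTATTCTCTAGGGTGGGTTTTCATGGTTTTTTAGTAGTACCCAAATCGCTTACCTGCTGCGGGA; then T→U.

5'-CUAAUCGUACCUAUUCUCUAGGGUGGGUUUUCAUGGUUUUUUAGUAGUACCCAAAUCGCUUACCUGCUGCGGGA-3'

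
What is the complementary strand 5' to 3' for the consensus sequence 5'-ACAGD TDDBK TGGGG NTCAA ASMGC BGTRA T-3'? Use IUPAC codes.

5'-ATYACVGCKSTTTGANCCCCAMVHHAHCTGT-3'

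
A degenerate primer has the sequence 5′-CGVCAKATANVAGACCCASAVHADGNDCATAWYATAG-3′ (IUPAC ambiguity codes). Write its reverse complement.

5'-CTATRWTATGHNCHTDBTSTGGGTCTBNTATMTGBCG-3'

Standard pairs A↔T, G↔C; ambiguity codes pair Y↔R, K↔M, W↔W, S↔S, D↔H, V↔B, N↔N. Complement (GCBGTMTATNBTCTGGGTSTBDTHCNHGTATWRTATC), then reverse for 5'→3'.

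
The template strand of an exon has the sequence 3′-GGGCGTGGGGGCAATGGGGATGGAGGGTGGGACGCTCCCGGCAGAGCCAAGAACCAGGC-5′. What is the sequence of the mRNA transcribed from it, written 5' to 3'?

5'-CCCGCACCCCCGUUACCCCUACCUCCCACCCUGCGAGGGCCGUCUCGGUUCUUGGUCCG-3'

Reading the template 3'→5' as shown, RNA polymerase pairs each base (A→U, T→A, G↔C) to build mRNA 5'→3' directly.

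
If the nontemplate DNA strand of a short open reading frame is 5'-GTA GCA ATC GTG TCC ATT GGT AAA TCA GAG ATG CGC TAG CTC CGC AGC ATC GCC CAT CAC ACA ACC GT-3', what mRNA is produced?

5'-GUAGCAAUCGUGUCCAUUGGUAAAUCAGAGAUGCGCUAGCUCCGCAGCAUCGCCCAUCACACAACCGU-3'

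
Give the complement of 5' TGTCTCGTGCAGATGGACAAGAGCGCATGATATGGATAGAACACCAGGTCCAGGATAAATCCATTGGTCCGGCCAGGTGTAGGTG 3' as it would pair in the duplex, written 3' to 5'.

3′-ACAGAGCACGTCTACCTGTTCTCGCGTACTATACCTATCTTGTGGTCCAGGTCCTATTTAGGTAACCAGGCCGGTCCACATCCAC-5′

Base-pairing A↔T, G↔C gives the complement. The complementary strand is antiparallel, so paired with a 5'→3' strand it runs 3'→5'.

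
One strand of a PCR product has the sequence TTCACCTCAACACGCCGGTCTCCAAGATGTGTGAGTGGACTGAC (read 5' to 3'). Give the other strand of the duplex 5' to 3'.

5'-GTCAGTCCACTCACACATCTTGGAGACCGGCGTGTTGAGGTGAA-3'

The complement of TTCACCTCAACACGCCGGTCTCCAAGATGTGTGAGTGGACTGAC is AAGTGGAGTTGTGCGGCCAGAGGTTCTACACACTCACCTGACTG (A↔T, G↔C). DNA strands are antiparallel, so the complementary strand runs 3'→5'; reversing gives the 5'→3' form.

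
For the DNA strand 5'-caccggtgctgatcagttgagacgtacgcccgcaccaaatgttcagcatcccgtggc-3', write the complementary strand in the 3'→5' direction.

Base-pairing A↔T, G↔C gives the complement. The complementary strand is antiparallel, so paired with a 5'→3' strand it runs 3'→5'.

3'-GTGGCCACGACTAGTCAACTCTGCATGCGGGCGTGGTTTACAAGTCGTAGGGCACCG-5'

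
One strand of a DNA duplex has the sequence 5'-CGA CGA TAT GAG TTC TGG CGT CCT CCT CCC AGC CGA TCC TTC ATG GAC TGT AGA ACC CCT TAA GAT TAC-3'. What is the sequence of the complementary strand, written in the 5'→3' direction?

5'-GTAATCTTAAGGGGTTCTACAGTCCATGAAGGATCGGCTGGGAGGAGGACGCCAGAACTCATATCGTCG-3'

The complement of CGACGATATGAGTTCTGGCGTCCTCCTCCCAGCCGATCCTTCATGGACTGTAGAACCCCTTAAGATTAC is GCTGCTATACTCAAGACCGCAGGAGGAGGGTCGGCTAGGAAGTACCTGACATCTTGGGGAATTCTAATG (A↔T, G↔C). DNA strands are antiparallel, so the complementary strand runs 3'→5'; reversing gives the 5'→3' form.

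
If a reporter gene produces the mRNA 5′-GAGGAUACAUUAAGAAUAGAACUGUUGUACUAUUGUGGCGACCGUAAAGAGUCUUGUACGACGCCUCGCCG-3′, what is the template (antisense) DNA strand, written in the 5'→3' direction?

5'-CGGCGAGGCGTCGTACAAGACTCTTTACGGTCGCCACAATAGTACAACAGTTCTATTCTTAATGTATCCTC-3'

Replace U with T to get the coding DNA strand: GAGGATACATTAAGAATAGAACTGTTGTACTATTGTGGCGACCGTAAAGAGTCTTGTACGACGCCTCGCCG. The template strand is its reverse complement (complement CTCCTATGTAATTCTTATCTTGACAACATGATAACACCGCTGGCATTTCTCAGAACATGCTGCGGAGCGGC, then reverse).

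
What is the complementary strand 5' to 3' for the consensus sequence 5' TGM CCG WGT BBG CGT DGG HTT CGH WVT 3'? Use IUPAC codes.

Standard pairs A↔T, G↔C; ambiguity codes pair M↔K, W↔W, B↔V, D↔H. Complement (ACKGGCWCAVVCGCAHCCDAAGCDWBA), then reverse for 5'→3'.

5'-ABWDCGAADCCHACGCVVACWCGGKCA-3'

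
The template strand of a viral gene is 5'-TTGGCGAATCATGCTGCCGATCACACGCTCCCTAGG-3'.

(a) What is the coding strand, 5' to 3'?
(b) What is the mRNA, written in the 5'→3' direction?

(a) The coding strand is the reverse complement of the template: complement AACCGCTTAGTACGACGGCTAGTGTGCGAGGGATCC, then reverse.
(b) mRNA has the coding-strand sequence with T→U.

(a) 5'-CCTAGGGAGCGTGTGATCGGCAGCATGATTCGCCAA-3'
(b) 5'-CCUAGGGAGCGUGUGAUCGGCAGCAUGAUUCGCCAA-3'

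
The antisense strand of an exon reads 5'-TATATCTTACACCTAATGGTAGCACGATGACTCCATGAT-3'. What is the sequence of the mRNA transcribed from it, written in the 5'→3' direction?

The mRNA has the sequence of the coding strand (reverse complement of the template) with T→U. Reverse complement of TATATCTTACACCTAATGGTAGCACGATGACTCCATGAT is ATCATGGAGTCATCGTGCTACCATTAGGTGTAAGATATA; then T→U.

5′-AUCAUGGAGUCAUCGUGCUACCAUUAGGUGUAAGAUAUA-3′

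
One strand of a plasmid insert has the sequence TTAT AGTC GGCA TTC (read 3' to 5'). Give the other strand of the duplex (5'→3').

5'-AATATCAGCCGTAAG-3'

The strand is given 3'→5', so its complement runs 5'→3' in the same left-to-right order: pair each base A↔T, G↔C.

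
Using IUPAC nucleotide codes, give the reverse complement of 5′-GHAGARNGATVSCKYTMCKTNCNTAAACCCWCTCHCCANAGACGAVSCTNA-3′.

Standard pairs A↔T, G↔C; ambiguity codes pair R↔Y, M↔K, W↔W, S↔S, H↔D, V↔B, N↔N. Complement (CDTCTYNCTABSGMRAKGMANGNATTTGGGWGAGDGGTNTCTGCTBSGANT), then reverse for 5'→3'.

5'-TNAGSBTCGTCTNTGGDGAGWGGGTTTANGNAMGKARMGSBATCNYTCTDC-3'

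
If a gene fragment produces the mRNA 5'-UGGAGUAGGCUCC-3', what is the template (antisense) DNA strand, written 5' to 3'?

Replace U with T to get the coding DNA strand: TGGAGTAGGCTCC. The template strand is its reverse complement (complement ACCTCATCCGAGG, then reverse).

5'-GGAGCCTACTCCA-3'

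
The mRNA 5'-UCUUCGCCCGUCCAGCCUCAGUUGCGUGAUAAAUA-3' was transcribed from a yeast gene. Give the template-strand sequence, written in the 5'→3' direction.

5′-TATTTATCACGCAACTGAGGCTGGACGGGCGAAGA-3′

Replace U with T to get the coding DNA strand: TCTTCGCCCGTCCAGCCTCAGTTGCGTGATAAATA. The template strand is its reverse complement (complement AGAAGCGGGCAGGTCGGAGTCAACGCACTATTTAT, then reverse).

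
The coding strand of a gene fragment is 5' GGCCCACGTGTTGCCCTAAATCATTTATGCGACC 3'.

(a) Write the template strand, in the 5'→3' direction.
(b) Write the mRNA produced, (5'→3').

(a) 5'-GGTCGCATAAATGATTTAGGGCAACACGTGGGCC-3'
(b) 5′-GGCCCACGUGUUGCCCUAAAUCAUUUAUGCGACC-3′

(a) The template strand is the reverse complement of the coding strand: complement CCGGGTGCACAACGGGATTTAGTAAATACGCTGG, then reverse.
(b) mRNA matches the coding strand with T→U.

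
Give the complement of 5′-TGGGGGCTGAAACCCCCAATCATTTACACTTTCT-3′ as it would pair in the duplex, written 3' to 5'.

Base-pairing A↔T, G↔C gives the complement. The complementary strand is antiparallel, so paired with a 5'→3' strand it runs 3'→5'.

3'-ACCCCCGACTTTGGGGGTTAGTAAATGTGAAAGA-5'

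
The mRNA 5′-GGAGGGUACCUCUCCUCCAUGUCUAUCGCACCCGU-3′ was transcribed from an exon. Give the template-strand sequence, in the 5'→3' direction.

5'-ACGGGTGCGATAGACATGGAGGAGAGGTACCCTCC-3'

Replace U with T to get the coding DNA strand: GGAGGGTACCTCTCCTCCATGTCTATCGCACCCGT. The template strand is its reverse complement (complement CCTCCCATGGAGAGGAGGTACAGATAGCGTGGGCA, then reverse).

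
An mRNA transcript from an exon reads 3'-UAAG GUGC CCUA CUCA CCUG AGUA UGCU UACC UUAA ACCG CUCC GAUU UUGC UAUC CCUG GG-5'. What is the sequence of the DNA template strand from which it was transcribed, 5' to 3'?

Written 5'→3' the mRNA is GGGUCCCUAUCGUUUUAGCCUCGCCAAAUUCCAUUCGUAUGAGUCCACUCAUCCCGUGGAAU, so the coding DNA strand is GGGTCCCTATCGTTTTAGCCTCGCCAAATTCCATTCGTATGAGTCCACTCATCCCGTGGAAT. The template is its reverse complement.

5'-ATTCCACGGGATGAGTGGACTCATACGAATGGAATTTGGCGAGGCTAAAACGATAGGGACCC-3'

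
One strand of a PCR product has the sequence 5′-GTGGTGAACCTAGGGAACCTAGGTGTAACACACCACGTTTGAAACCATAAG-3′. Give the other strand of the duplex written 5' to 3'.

5'-CTTATGGTTTCAAACGTGGTGTGTTACACCTAGGTTCCCTAGGTTCACCAC-3'

The complement of GTGGTGAACCTAGGGAACCTAGGTGTAACACACCACGTTTGAAACCATAAG is CACCACTTGGATCCCTTGGATCCACATTGTGTGGTGCAAACTTTGGTATTC (A↔T, G↔C). DNA strands are antiparallel, so the complementary strand runs 3'→5'; reversing gives the 5'→3' form.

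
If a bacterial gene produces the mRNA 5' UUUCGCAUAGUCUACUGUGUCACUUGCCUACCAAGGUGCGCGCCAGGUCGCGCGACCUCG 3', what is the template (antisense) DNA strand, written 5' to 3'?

5'-CGAGGTCGCGCGACCTGGCGCGCACCTTGGTAGGCAAGTGACACAGTAGACTATGCGAAA-3'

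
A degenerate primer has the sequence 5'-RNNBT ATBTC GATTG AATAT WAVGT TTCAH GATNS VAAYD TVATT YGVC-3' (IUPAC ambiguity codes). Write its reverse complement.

Standard pairs A↔T, G↔C; ambiguity codes pair R↔Y, W↔W, S↔S, B↔V, D↔H, N↔N. Complement (YNNVATAVAGCTAACTTATAWTBCAAAGTDCTANSBTTRHABTAARCBG), then reverse for 5'→3'.

5'-GBCRAATBAHRTTBSNATCDTGAAACBTWATATTCAATCGAVATAVNNY-3'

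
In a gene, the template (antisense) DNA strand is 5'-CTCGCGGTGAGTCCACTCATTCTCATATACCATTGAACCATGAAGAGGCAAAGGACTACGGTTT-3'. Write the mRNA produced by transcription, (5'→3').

5'-AAACCGUAGUCCUUUGCCUCUUCAUGGUUCAAUGGUAUAUGAGAAUGAGUGGACUCACCGCGAG-3'

RNA polymerase reads the template 3'→5' and synthesizes mRNA 5'→3' by base-pairing (A→U, T→A, G↔C). The complement of the template is GAGCGCCACTCAGGTGAGTAAGAGTATATGGTAACTTGGTACTTCTCCGTTTCCTGATGCCAAA; antiparallel, so 5'→3' the coding strand is AAACCGTAGTCCTTTGCCTCTTCATGGTTCAATGGTATATGAGAATGAGTGGACTCACCGCGAG. Replace T with U for the mRNA.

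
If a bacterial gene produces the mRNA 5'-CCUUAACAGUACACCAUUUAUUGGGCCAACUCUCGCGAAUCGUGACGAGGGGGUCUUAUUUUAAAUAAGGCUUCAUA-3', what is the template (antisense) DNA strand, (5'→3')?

5'-TATGAAGCCTTATTTAAAATAAGACCCCCTCGTCACGATTCGCGAGAGTTGGCCCAATAAATGGTGTACTGTTAAGG-3'

Replace U with T to get the coding DNA strand: CCTTAACAGTACACCATTTATTGGGCCAACTCTCGCGAATCGTGACGAGGGGGTCTTATTTTAAATAAGGCTTCATA. The template strand is its reverse complement (complement GGAATTGTCATGTGGTAAATAACCCGGTTGAGAGCGCTTAGCACTGCTCCCCCAGAATAAAATTTATTCCGAAGTAT, then reverse).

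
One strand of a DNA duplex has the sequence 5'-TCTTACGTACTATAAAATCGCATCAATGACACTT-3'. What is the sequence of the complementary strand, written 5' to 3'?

The complement of TCTTACGTACTATAAAATCGCATCAATGACACTT is AGAATGCATGATATTTTAGCGTAGTTACTGTGAA (A↔T, G↔C). DNA strands are antiparallel, so the complementary strand runs 3'→5'; reversing gives the 5'→3' form.

5′-AAGTGTCATTGATGCGATTTTATAGTACGTAAGA-3′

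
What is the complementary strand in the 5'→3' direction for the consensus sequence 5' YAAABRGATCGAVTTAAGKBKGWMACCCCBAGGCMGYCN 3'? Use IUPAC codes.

Standard pairs A↔T, G↔C; ambiguity codes pair R↔Y, M↔K, W↔W, B↔V, N↔N. Complement (RTTTVYCTAGCTBAATTCMVMCWKTGGGGVTCCGKCRGN), then reverse for 5'→3'.

5'-NGRCKGCCTVGGGGTKWCMVMCTTAABTCGATCYVTTTR-3'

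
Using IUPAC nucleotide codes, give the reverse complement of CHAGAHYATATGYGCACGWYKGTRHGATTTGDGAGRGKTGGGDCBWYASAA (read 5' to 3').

5'-TTSTRWVGHCCCAMCYCTCHCAAATCDYACMRWCGTGCRCATATRDTCTDG-3'

Standard pairs A↔T, G↔C; ambiguity codes pair R↔Y, K↔M, W↔W, S↔S, B↔V, D↔H. Complement (GDTCTDRTATACRCGTGCWRMCAYDCTAAACHCTCYCMACCCHGVWRTSTT), then reverse for 5'→3'.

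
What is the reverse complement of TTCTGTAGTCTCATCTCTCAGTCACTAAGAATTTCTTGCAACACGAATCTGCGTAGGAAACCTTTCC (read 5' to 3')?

Reading the sequence 3'→5' and pairing each base (A↔T, G↔C) gives the reverse complement directly.

5'-GGAAAGGTTTCCTACGCAGATTCGTGTTGCAAGAAATTCTTAGTGACTGAGAGATGAGACTACAGAA-3'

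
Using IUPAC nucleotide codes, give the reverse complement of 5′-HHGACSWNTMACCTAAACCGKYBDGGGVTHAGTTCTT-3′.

5'-AAGAACTDABCCCHVRMCGGTTTAGGTKANWSGTCDD-3'

Standard pairs A↔T, G↔C; ambiguity codes pair Y↔R, M↔K, W↔W, S↔S, B↔V, D↔H, N↔N. Complement (DDCTGSWNAKTGGATTTGGCMRVHCCCBADTCAAGAA), then reverse for 5'→3'.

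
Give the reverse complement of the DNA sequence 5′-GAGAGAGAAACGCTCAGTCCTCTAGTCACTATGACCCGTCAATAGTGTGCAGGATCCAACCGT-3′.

5'-ACGGTTGGATCCTGCACACTATTGACGGGTCATAGTGACTAGAGGACTGAGCGTTTCTCTCTC-3'

Complement each base (A↔T, G↔C): CTCTCTCTTTGCGAGTCAGGAGATCAGTGATACTGGGCAGTTATCACACGTCCTAGGTTGGCA. Then reverse.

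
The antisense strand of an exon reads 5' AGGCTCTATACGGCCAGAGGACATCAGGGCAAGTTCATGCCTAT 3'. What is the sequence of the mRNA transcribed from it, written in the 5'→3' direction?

The mRNA has the sequence of the coding strand (reverse complement of the template) with T→U. Reverse complement of AGGCTCTATACGGCCAGAGGACATCAGGGCAAGTTCATGCCTAT is ATAGGCATGAACTTGCCCTGATGTCCTCTGGCCGTATAGAGCCT; then T→U.

5'-AUAGGCAUGAACUUGCCCUGAUGUCCUCUGGCCGUAUAGAGCCU-3'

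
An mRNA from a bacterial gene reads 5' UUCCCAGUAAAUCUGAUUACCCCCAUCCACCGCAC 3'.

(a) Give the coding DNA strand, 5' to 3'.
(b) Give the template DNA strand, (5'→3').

(a) 5'-TTCCCAGTAAATCTGATTACCCCCATCCACCGCAC-3'
(b) 5'-GTGCGGTGGATGGGGGTAATCAGATTTACTGGGAA-3'

(a) The coding strand matches the mRNA with U→T.
(b) The template strand is the reverse complement of the coding strand.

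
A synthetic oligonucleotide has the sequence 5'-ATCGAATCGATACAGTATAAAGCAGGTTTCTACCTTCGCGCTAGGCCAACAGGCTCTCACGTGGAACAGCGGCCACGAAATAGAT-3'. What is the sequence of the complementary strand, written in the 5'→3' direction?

The complement of ATCGAATCGATACAGTATAAAGCAGGTTTCTACCTTCGCGCTAGGCCAACAGGCTCTCACGTGGAACAGCGGCCACGAAATAGAT is TAGCTTAGCTATGTCATATTTCGTCCAAAGATGGAAGCGCGATCCGGTTGTCCGAGAGTGCACCTTGTCGCCGGTGCTTTATCTA (A↔T, G↔C). DNA strands are antiparallel, so the complementary strand runs 3'→5'; reversing gives the 5'→3' form.

5'-ATCTATTTCGTGGCCGCTGTTCCACGTGAGAGCCTGTTGGCCTAGCGCGAAGGTAGAAACCTGCTTTATACTGTATCGATTCGAT-3'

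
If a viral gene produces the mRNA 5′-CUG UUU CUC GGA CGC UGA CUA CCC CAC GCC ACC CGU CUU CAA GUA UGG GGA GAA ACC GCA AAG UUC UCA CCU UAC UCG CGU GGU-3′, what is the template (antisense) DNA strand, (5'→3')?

Replace U with T to get the coding DNA strand: CTGTTTCTCGGACGCTGACTACCCCACGCCACCCGTCTTCAAGTATGGGGAGAAACCGCAAAGTTCTCACCTTACTCGCGTGGT. The template strand is its reverse complement (complement GACAAAGAGCCTGCGACTGATGGGGTGCGGTGGGCAGAAGTTCATACCCCTCTTTGGCGTTTCAAGAGTGGAATGAGCGCACCA, then reverse).

5'-ACCACGCGAGTAAGGTGAGAACTTTGCGGTTTCTCCCCATACTTGAAGACGGGTGGCGTGGGGTAGTCAGCGTCCGAGAAACAG-3'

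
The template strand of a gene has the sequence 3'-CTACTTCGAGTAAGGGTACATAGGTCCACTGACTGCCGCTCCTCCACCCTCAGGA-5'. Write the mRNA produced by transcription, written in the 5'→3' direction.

5′-GAUGAAGCUCAUUCCCAUGUAUCCAGGUGACUGACGGCGAGGAGGUGGGAGUCCU-3′

Reading the template 3'→5' as shown, RNA polymerase pairs each base (A→U, T→A, G↔C) to build mRNA 5'→3' directly.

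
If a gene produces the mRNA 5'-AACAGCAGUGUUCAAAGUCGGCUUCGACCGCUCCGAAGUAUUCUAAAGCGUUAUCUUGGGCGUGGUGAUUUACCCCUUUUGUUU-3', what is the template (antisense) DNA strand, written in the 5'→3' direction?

Replace U with T to get the coding DNA strand: AACAGCAGTGTTCAAAGTCGGCTTCGACCGCTCCGAAGTATTCTAAAGCGTTATCTTGGGCGTGGTGATTTACCCCTTTTGTTT. The template strand is its reverse complement (complement TTGTCGTCACAAGTTTCAGCCGAAGCTGGCGAGGCTTCATAAGATTTCGCAATAGAACCCGCACCACTAAATGGGGAAAACAAA, then reverse).

5′-AAACAAAAGGGGTAAATCACCACGCCCAAGATAACGCTTTAGAATACTTCGGAGCGGTCGAAGCCGACTTTGAACACTGCTGTT-3′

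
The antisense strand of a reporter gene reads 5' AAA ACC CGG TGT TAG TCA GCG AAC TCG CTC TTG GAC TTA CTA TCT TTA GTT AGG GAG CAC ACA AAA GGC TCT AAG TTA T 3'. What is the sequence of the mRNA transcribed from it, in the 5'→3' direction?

5′-AUAACUUAGAGCCUUUUGUGUGCUCCCUAACUAAAGAUAGUAAGUCCAAGAGCGAGUUCGCUGACUAACACCGGGUUUU-3′

The mRNA has the sequence of the coding strand (reverse complement of the template) with T→U. Reverse complement of AAAACCCGGTGTTAGTCAGCGAACTCGCTCTTGGACTTACTATCTTTAGTTAGGGAGCACACAAAAGGCTCTAAGTTAT is ATAACTTAGAGCCTTTTGTGTGCTCCCTAACTAAAGATAGTAAGTCCAAGAGCGAGTTCGCTGACTAACACCGGGTTTT; then T→U.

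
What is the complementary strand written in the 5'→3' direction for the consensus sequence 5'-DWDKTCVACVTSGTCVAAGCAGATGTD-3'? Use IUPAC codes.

5'-HACATCTGCTTBGACSABGTBGAMHWH-3'

Standard pairs A↔T, G↔C; ambiguity codes pair K↔M, W↔W, S↔S, D↔H, V↔B. Complement (HWHMAGBTGBASCAGBTTCGTCTACAH), then reverse for 5'→3'.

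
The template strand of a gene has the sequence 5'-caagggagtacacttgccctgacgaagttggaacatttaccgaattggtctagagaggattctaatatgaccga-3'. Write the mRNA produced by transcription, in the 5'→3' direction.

The mRNA has the sequence of the coding strand (reverse complement of the template) with T→U. Reverse complement of CAAGGGAGTACACTTGCCCTGACGAAGTTGGAACATTTACCGAATTGGTCTAGAGAGGATTCTAATATGACCGA is TCGGTCATATTAGAATCCTCTCTAGACCAATTCGGTAAATGTTCCAACTTCGTCAGGGCAAGTGTACTCCCTTG; then T→U.

5'-UCGGUCAUAUUAGAAUCCUCUCUAGACCAAUUCGGUAAAUGUUCCAACUUCGUCAGGGCAAGUGUACUCCCUUG-3'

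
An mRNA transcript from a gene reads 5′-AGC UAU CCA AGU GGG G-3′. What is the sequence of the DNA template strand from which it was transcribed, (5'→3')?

Replace U with T to get the coding DNA strand: AGCTATCCAAGTGGGG. The template strand is its reverse complement (complement TCGATAGGTTCACCCC, then reverse).

5'-CCCCACTTGGATAGCT-3'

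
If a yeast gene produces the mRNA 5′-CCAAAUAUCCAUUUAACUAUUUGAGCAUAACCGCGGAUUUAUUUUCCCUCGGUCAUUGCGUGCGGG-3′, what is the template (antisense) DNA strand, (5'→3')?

5'-CCCGCACGCAATGACCGAGGGAAAATAAATCCGCGGTTATGCTCAAATAGTTAAATGGATATTTGG-3'

Replace U with T to get the coding DNA strand: CCAAATATCCATTTAACTATTTGAGCATAACCGCGGATTTATTTTCCCTCGGTCATTGCGTGCGGG. The template strand is its reverse complement (complement GGTTTATAGGTAAATTGATAAACTCGTATTGGCGCCTAAATAAAAGGGAGCCAGTAACGCACGCCC, then reverse).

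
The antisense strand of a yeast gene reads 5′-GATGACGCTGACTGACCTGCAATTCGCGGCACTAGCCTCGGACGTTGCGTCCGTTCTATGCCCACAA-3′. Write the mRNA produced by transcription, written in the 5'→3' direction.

5'-UUGUGGGCAUAGAACGGACGCAACGUCCGAGGCUAGUGCCGCGAAUUGCAGGUCAGUCAGCGUCAUC-3'

The mRNA has the sequence of the coding strand (reverse complement of the template) with T→U. Reverse complement of GATGACGCTGACTGACCTGCAATTCGCGGCACTAGCCTCGGACGTTGCGTCCGTTCTATGCCCACAA is TTGTGGGCATAGAACGGACGCAACGTCCGAGGCTAGTGCCGCGAATTGCAGGTCAGTCAGCGTCATC; then T→U.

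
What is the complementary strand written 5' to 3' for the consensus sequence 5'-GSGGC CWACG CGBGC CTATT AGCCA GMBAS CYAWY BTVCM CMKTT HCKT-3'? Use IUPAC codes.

5′-AMGDAAMKGKGBAVRWTRGSTVKCTGGCTAATAGGCVCGCGTWGGCCSC-3′

Standard pairs A↔T, G↔C; ambiguity codes pair Y↔R, M↔K, W↔W, S↔S, B↔V, H↔D. Complement (CSCCGGWTGCGCVCGGATAATCGGTCKVTSGRTWRVABGKGKMAADGMA), then reverse for 5'→3'.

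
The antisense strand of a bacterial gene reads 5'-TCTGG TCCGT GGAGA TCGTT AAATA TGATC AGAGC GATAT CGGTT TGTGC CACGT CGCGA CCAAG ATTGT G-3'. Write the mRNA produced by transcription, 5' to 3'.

5'-CACAAUCUUGGUCGCGACGUGGCACAAACCGAUAUCGCUCUGAUCAUAUUUAACGAUCUCCACGGACCAGA-3'

The mRNA has the sequence of the coding strand (reverse complement of the template) with T→U. Reverse complement of TCTGGTCCGTGGAGATCGTTAAATATGATCAGAGCGATATCGGTTTGTGCCACGTCGCGACCAAGATTGTG is CACAATCTTGGTCGCGACGTGGCACAAACCGATATCGCTCTGATCATATTTAACGATCTCCACGGACCAGA; then T→U.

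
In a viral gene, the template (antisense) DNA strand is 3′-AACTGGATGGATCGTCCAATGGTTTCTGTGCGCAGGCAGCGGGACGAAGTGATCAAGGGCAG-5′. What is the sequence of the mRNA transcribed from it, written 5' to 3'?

Reading the template 3'→5' as shown, RNA polymerase pairs each base (A→U, T→A, G↔C) to build mRNA 5'→3' directly.

5'-UUGACCUACCUAGCAGGUUACCAAAGACACGCGUCCGUCGCCCUGCUUCACUAGUUCCCGUC-3'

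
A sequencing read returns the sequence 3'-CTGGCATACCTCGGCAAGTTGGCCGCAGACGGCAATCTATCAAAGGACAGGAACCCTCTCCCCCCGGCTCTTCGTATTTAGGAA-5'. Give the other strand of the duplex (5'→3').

The strand is given 3'→5', so its complement runs 5'→3' in the same left-to-right order: pair each base A↔T, G↔C.

5'-GACCGTATGGAGCCGTTCAACCGGCGTCTGCCGTTAGATAGTTTCCTGTCCTTGGGAGAGGGGGGCCGAGAAGCATAAATCCTT-3'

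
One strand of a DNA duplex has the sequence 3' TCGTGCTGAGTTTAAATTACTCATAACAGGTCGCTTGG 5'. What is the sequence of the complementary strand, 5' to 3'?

The strand is given 3'→5', so its complement runs 5'→3' in the same left-to-right order: pair each base A↔T, G↔C.

5'-AGCACGACTCAAATTTAATGAGTATTGTCCAGCGAACC-3'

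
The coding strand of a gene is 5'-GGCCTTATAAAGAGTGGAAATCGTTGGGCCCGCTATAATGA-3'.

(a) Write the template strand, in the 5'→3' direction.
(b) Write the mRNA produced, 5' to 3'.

(a) The template strand is the reverse complement of the coding strand: complement CCGGAATATTTCTCACCTTTAGCAACCCGGGCGATATTACT, then reverse.
(b) mRNA matches the coding strand with T→U.

(a) 5'-TCATTATAGCGGGCCCAACGATTTCCACTCTTTATAAGGCC-3'
(b) 5′-GGCCUUAUAAAGAGUGGAAAUCGUUGGGCCCGCUAUAAUGA-3′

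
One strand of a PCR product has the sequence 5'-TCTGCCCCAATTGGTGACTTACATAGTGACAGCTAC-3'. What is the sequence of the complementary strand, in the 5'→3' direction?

The complement of TCTGCCCCAATTGGTGACTTACATAGTGACAGCTAC is AGACGGGGTTAACCACTGAATGTATCACTGTCGATG (A↔T, G↔C). DNA strands are antiparallel, so the complementary strand runs 3'→5'; reversing gives the 5'→3' form.

5'-GTAGCTGTCACTATGTAAGTCACCAATTGGGGCAGA-3'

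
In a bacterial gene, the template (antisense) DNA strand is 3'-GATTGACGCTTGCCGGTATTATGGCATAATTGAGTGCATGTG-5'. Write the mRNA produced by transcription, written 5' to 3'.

5'-CUAACUGCGAACGGCCAUAAUACCGUAUUAACUCACGUACAC-3'

Reading the template 3'→5' as shown, RNA polymerase pairs each base (A→U, T→A, G↔C) to build mRNA 5'→3' directly.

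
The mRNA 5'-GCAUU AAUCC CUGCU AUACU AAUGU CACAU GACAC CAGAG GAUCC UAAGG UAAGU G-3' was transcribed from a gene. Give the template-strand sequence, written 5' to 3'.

Replace U with T to get the coding DNA strand: GCATTAATCCCTGCTATACTAATGTCACATGACACCAGAGGATCCTAAGGTAAGTG. The template strand is its reverse complement (complement CGTAATTAGGGACGATATGATTACAGTGTACTGTGGTCTCCTAGGATTCCATTCAC, then reverse).

5'-CACTTACCTTAGGATCCTCTGGTGTCATGTGACATTAGTATAGCAGGGATTAATGC-3'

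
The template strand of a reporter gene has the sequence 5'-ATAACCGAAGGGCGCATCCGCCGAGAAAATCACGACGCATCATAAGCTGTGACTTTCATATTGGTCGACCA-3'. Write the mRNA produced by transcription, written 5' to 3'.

RNA polymerase reads the template 3'→5' and synthesizes mRNA 5'→3' by base-pairing (A→U, T→A, G↔C). The complement of the template is TATTGGCTTCCCGCGTAGGCGGCTCTTTTAGTGCTGCGTAGTATTCGACACTGAAAGTATAACCAGCTGGT; antiparallel, so 5'→3' the coding strand is TGGTCGACCAATATGAAAGTCACAGCTTATGATGCGTCGTGATTTTCTCGGCGGATGCGCCCTTCGGTTAT. Replace T with U for the mRNA.

5'-UGGUCGACCAAUAUGAAAGUCACAGCUUAUGAUGCGUCGUGAUUUUCUCGGCGGAUGCGCCCUUCGGUUAU-3'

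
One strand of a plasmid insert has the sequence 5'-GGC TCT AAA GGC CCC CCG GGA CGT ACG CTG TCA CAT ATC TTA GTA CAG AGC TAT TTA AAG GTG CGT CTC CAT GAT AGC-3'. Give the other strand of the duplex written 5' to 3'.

5'-GCTATCATGGAGACGCACCTTTAAATAGCTCTGTACTAAGATATGTGACAGCGTACGTCCCGGGGGGCCTTTAGAGCC-3'

The complement of GGCTCTAAAGGCCCCCCGGGACGTACGCTGTCACATATCTTAGTACAGAGCTATTTAAAGGTGCGTCTCCATGATAGC is CCGAGATTTCCGGGGGGCCCTGCATGCGACAGTGTATAGAATCATGTCTCGATAAATTTCCACGCAGAGGTACTATCG (A↔T, G↔C). DNA strands are antiparallel, so the complementary strand runs 3'→5'; reversing gives the 5'→3' form.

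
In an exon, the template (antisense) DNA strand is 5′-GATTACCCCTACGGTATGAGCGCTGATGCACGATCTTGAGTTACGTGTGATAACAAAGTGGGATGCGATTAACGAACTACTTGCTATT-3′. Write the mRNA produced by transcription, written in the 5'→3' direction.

The mRNA has the sequence of the coding strand (reverse complement of the template) with T→U. Reverse complement of GATTACCCCTACGGTATGAGCGCTGATGCACGATCTTGAGTTACGTGTGATAACAAAGTGGGATGCGATTAACGAACTACTTGCTATT is AATAGCAAGTAGTTCGTTAATCGCATCCCACTTTGTTATCACACGTAACTCAAGATCGTGCATCAGCGCTCATACCGTAGGGGTAATC; then T→U.

5'-AAUAGCAAGUAGUUCGUUAAUCGCAUCCCACUUUGUUAUCACACGUAACUCAAGAUCGUGCAUCAGCGCUCAUACCGUAGGGGUAAUC-3'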